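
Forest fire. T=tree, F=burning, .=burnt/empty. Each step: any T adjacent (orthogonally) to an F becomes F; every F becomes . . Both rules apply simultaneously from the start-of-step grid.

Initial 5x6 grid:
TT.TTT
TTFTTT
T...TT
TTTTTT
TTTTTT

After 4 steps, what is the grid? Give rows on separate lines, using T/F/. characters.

Step 1: 2 trees catch fire, 1 burn out
  TT.TTT
  TF.FTT
  T...TT
  TTTTTT
  TTTTTT
Step 2: 4 trees catch fire, 2 burn out
  TF.FTT
  F...FT
  T...TT
  TTTTTT
  TTTTTT
Step 3: 5 trees catch fire, 4 burn out
  F...FT
  .....F
  F...FT
  TTTTTT
  TTTTTT
Step 4: 4 trees catch fire, 5 burn out
  .....F
  ......
  .....F
  FTTTFT
  TTTTTT

.....F
......
.....F
FTTTFT
TTTTTT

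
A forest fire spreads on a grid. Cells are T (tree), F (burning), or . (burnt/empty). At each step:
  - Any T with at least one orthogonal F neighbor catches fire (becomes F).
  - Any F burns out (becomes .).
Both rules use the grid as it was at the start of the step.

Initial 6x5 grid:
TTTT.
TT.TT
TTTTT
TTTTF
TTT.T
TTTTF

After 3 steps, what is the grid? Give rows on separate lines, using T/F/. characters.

Step 1: 4 trees catch fire, 2 burn out
  TTTT.
  TT.TT
  TTTTF
  TTTF.
  TTT.F
  TTTF.
Step 2: 4 trees catch fire, 4 burn out
  TTTT.
  TT.TF
  TTTF.
  TTF..
  TTT..
  TTF..
Step 3: 5 trees catch fire, 4 burn out
  TTTT.
  TT.F.
  TTF..
  TF...
  TTF..
  TF...

TTTT.
TT.F.
TTF..
TF...
TTF..
TF...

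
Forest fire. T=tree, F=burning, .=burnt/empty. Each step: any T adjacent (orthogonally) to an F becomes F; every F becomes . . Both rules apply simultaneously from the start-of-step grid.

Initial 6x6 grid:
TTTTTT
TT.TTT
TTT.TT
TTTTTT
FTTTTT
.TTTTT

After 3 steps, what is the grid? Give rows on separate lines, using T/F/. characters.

Step 1: 2 trees catch fire, 1 burn out
  TTTTTT
  TT.TTT
  TTT.TT
  FTTTTT
  .FTTTT
  .TTTTT
Step 2: 4 trees catch fire, 2 burn out
  TTTTTT
  TT.TTT
  FTT.TT
  .FTTTT
  ..FTTT
  .FTTTT
Step 3: 5 trees catch fire, 4 burn out
  TTTTTT
  FT.TTT
  .FT.TT
  ..FTTT
  ...FTT
  ..FTTT

TTTTTT
FT.TTT
.FT.TT
..FTTT
...FTT
..FTTT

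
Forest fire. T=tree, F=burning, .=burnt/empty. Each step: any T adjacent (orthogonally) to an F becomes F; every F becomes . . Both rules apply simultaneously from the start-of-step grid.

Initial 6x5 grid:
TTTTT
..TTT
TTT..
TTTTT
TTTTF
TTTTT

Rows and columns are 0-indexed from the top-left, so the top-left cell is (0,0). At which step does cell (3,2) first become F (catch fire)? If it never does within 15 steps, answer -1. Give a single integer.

Step 1: cell (3,2)='T' (+3 fires, +1 burnt)
Step 2: cell (3,2)='T' (+3 fires, +3 burnt)
Step 3: cell (3,2)='F' (+3 fires, +3 burnt)
  -> target ignites at step 3
Step 4: cell (3,2)='.' (+4 fires, +3 burnt)
Step 5: cell (3,2)='.' (+4 fires, +4 burnt)
Step 6: cell (3,2)='.' (+3 fires, +4 burnt)
Step 7: cell (3,2)='.' (+3 fires, +3 burnt)
Step 8: cell (3,2)='.' (+2 fires, +3 burnt)
Step 9: cell (3,2)='.' (+0 fires, +2 burnt)
  fire out at step 9

3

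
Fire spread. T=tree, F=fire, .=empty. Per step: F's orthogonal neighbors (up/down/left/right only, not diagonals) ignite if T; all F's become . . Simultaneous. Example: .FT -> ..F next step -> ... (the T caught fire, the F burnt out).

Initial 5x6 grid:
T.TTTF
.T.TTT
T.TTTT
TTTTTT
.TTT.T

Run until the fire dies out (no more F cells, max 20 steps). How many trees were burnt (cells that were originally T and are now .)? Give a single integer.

Answer: 21

Derivation:
Step 1: +2 fires, +1 burnt (F count now 2)
Step 2: +3 fires, +2 burnt (F count now 3)
Step 3: +4 fires, +3 burnt (F count now 4)
Step 4: +3 fires, +4 burnt (F count now 3)
Step 5: +2 fires, +3 burnt (F count now 2)
Step 6: +2 fires, +2 burnt (F count now 2)
Step 7: +2 fires, +2 burnt (F count now 2)
Step 8: +2 fires, +2 burnt (F count now 2)
Step 9: +1 fires, +2 burnt (F count now 1)
Step 10: +0 fires, +1 burnt (F count now 0)
Fire out after step 10
Initially T: 23, now '.': 28
Total burnt (originally-T cells now '.'): 21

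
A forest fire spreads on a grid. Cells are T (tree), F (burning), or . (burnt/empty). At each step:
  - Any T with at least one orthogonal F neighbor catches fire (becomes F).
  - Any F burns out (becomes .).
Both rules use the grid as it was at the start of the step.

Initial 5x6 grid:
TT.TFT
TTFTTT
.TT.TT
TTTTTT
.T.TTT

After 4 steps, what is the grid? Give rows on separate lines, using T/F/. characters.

Step 1: 6 trees catch fire, 2 burn out
  TT.F.F
  TF.FFT
  .TF.TT
  TTTTTT
  .T.TTT
Step 2: 6 trees catch fire, 6 burn out
  TF....
  F....F
  .F..FT
  TTFTTT
  .T.TTT
Step 3: 5 trees catch fire, 6 burn out
  F.....
  ......
  .....F
  TF.FFT
  .T.TTT
Step 4: 5 trees catch fire, 5 burn out
  ......
  ......
  ......
  F....F
  .F.FFT

......
......
......
F....F
.F.FFT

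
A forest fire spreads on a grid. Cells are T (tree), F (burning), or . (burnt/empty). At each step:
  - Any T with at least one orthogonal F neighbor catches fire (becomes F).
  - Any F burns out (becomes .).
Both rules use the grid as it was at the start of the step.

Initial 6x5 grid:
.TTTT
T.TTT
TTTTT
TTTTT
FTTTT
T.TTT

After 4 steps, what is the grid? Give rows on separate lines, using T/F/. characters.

Step 1: 3 trees catch fire, 1 burn out
  .TTTT
  T.TTT
  TTTTT
  FTTTT
  .FTTT
  F.TTT
Step 2: 3 trees catch fire, 3 burn out
  .TTTT
  T.TTT
  FTTTT
  .FTTT
  ..FTT
  ..TTT
Step 3: 5 trees catch fire, 3 burn out
  .TTTT
  F.TTT
  .FTTT
  ..FTT
  ...FT
  ..FTT
Step 4: 4 trees catch fire, 5 burn out
  .TTTT
  ..TTT
  ..FTT
  ...FT
  ....F
  ...FT

.TTTT
..TTT
..FTT
...FT
....F
...FT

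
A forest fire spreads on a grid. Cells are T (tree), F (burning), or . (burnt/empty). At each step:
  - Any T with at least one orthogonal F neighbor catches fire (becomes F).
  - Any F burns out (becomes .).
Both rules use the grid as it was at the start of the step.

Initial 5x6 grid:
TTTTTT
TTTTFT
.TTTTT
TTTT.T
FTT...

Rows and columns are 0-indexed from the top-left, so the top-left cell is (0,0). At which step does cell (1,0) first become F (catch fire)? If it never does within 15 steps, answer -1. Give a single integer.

Step 1: cell (1,0)='T' (+6 fires, +2 burnt)
Step 2: cell (1,0)='T' (+7 fires, +6 burnt)
Step 3: cell (1,0)='T' (+7 fires, +7 burnt)
Step 4: cell (1,0)='F' (+2 fires, +7 burnt)
  -> target ignites at step 4
Step 5: cell (1,0)='.' (+1 fires, +2 burnt)
Step 6: cell (1,0)='.' (+0 fires, +1 burnt)
  fire out at step 6

4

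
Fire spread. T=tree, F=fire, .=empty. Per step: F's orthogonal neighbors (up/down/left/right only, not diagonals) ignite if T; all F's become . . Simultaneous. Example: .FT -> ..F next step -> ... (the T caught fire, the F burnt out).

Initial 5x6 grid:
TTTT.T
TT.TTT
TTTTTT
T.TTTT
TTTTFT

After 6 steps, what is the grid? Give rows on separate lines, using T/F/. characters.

Step 1: 3 trees catch fire, 1 burn out
  TTTT.T
  TT.TTT
  TTTTTT
  T.TTFT
  TTTF.F
Step 2: 4 trees catch fire, 3 burn out
  TTTT.T
  TT.TTT
  TTTTFT
  T.TF.F
  TTF...
Step 3: 5 trees catch fire, 4 burn out
  TTTT.T
  TT.TFT
  TTTF.F
  T.F...
  TF....
Step 4: 4 trees catch fire, 5 burn out
  TTTT.T
  TT.F.F
  TTF...
  T.....
  F.....
Step 5: 4 trees catch fire, 4 burn out
  TTTF.F
  TT....
  TF....
  F.....
  ......
Step 6: 3 trees catch fire, 4 burn out
  TTF...
  TF....
  F.....
  ......
  ......

TTF...
TF....
F.....
......
......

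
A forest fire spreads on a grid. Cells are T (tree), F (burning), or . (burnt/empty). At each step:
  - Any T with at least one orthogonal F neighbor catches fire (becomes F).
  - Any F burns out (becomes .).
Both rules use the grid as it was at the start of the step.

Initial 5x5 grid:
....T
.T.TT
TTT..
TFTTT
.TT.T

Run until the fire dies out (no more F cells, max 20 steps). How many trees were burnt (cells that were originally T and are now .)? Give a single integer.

Answer: 11

Derivation:
Step 1: +4 fires, +1 burnt (F count now 4)
Step 2: +5 fires, +4 burnt (F count now 5)
Step 3: +1 fires, +5 burnt (F count now 1)
Step 4: +1 fires, +1 burnt (F count now 1)
Step 5: +0 fires, +1 burnt (F count now 0)
Fire out after step 5
Initially T: 14, now '.': 22
Total burnt (originally-T cells now '.'): 11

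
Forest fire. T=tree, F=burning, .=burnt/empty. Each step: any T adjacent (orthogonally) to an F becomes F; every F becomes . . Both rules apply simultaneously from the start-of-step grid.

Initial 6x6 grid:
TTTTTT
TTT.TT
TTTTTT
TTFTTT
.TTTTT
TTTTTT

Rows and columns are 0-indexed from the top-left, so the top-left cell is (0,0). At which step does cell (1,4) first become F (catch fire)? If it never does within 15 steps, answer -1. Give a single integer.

Step 1: cell (1,4)='T' (+4 fires, +1 burnt)
Step 2: cell (1,4)='T' (+8 fires, +4 burnt)
Step 3: cell (1,4)='T' (+8 fires, +8 burnt)
Step 4: cell (1,4)='F' (+8 fires, +8 burnt)
  -> target ignites at step 4
Step 5: cell (1,4)='.' (+4 fires, +8 burnt)
Step 6: cell (1,4)='.' (+1 fires, +4 burnt)
Step 7: cell (1,4)='.' (+0 fires, +1 burnt)
  fire out at step 7

4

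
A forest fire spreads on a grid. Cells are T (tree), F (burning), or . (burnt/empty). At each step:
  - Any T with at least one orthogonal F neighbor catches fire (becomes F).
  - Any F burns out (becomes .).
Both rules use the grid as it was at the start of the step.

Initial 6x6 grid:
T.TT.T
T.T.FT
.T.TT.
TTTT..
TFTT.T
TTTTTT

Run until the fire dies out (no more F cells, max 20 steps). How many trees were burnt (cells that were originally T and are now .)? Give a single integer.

Step 1: +6 fires, +2 burnt (F count now 6)
Step 2: +8 fires, +6 burnt (F count now 8)
Step 3: +2 fires, +8 burnt (F count now 2)
Step 4: +1 fires, +2 burnt (F count now 1)
Step 5: +1 fires, +1 burnt (F count now 1)
Step 6: +1 fires, +1 burnt (F count now 1)
Step 7: +0 fires, +1 burnt (F count now 0)
Fire out after step 7
Initially T: 24, now '.': 31
Total burnt (originally-T cells now '.'): 19

Answer: 19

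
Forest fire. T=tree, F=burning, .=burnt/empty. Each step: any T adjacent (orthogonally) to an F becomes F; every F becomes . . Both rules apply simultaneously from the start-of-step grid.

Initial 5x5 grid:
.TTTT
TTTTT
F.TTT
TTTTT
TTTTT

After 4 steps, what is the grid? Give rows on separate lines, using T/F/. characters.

Step 1: 2 trees catch fire, 1 burn out
  .TTTT
  FTTTT
  ..TTT
  FTTTT
  TTTTT
Step 2: 3 trees catch fire, 2 burn out
  .TTTT
  .FTTT
  ..TTT
  .FTTT
  FTTTT
Step 3: 4 trees catch fire, 3 burn out
  .FTTT
  ..FTT
  ..TTT
  ..FTT
  .FTTT
Step 4: 5 trees catch fire, 4 burn out
  ..FTT
  ...FT
  ..FTT
  ...FT
  ..FTT

..FTT
...FT
..FTT
...FT
..FTT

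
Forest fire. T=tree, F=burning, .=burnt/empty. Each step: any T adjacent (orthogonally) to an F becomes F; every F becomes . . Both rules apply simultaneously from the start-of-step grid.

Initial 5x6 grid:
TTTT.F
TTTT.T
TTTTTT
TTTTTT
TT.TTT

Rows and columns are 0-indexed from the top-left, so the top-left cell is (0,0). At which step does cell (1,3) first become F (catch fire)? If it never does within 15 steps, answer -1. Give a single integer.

Step 1: cell (1,3)='T' (+1 fires, +1 burnt)
Step 2: cell (1,3)='T' (+1 fires, +1 burnt)
Step 3: cell (1,3)='T' (+2 fires, +1 burnt)
Step 4: cell (1,3)='T' (+3 fires, +2 burnt)
Step 5: cell (1,3)='F' (+4 fires, +3 burnt)
  -> target ignites at step 5
Step 6: cell (1,3)='.' (+5 fires, +4 burnt)
Step 7: cell (1,3)='.' (+4 fires, +5 burnt)
Step 8: cell (1,3)='.' (+4 fires, +4 burnt)
Step 9: cell (1,3)='.' (+2 fires, +4 burnt)
Step 10: cell (1,3)='.' (+0 fires, +2 burnt)
  fire out at step 10

5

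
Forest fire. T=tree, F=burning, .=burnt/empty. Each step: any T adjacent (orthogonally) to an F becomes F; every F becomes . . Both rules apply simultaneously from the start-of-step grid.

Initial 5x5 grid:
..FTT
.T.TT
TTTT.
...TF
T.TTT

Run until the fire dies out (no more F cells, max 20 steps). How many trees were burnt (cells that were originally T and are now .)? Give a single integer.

Step 1: +3 fires, +2 burnt (F count now 3)
Step 2: +4 fires, +3 burnt (F count now 4)
Step 3: +3 fires, +4 burnt (F count now 3)
Step 4: +1 fires, +3 burnt (F count now 1)
Step 5: +2 fires, +1 burnt (F count now 2)
Step 6: +0 fires, +2 burnt (F count now 0)
Fire out after step 6
Initially T: 14, now '.': 24
Total burnt (originally-T cells now '.'): 13

Answer: 13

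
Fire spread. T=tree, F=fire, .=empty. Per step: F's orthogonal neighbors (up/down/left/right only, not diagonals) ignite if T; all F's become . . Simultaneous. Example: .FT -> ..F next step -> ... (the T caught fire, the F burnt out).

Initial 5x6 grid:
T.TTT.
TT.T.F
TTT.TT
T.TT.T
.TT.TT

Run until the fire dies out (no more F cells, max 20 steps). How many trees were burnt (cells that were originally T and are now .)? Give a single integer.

Step 1: +1 fires, +1 burnt (F count now 1)
Step 2: +2 fires, +1 burnt (F count now 2)
Step 3: +1 fires, +2 burnt (F count now 1)
Step 4: +1 fires, +1 burnt (F count now 1)
Step 5: +0 fires, +1 burnt (F count now 0)
Fire out after step 5
Initially T: 20, now '.': 15
Total burnt (originally-T cells now '.'): 5

Answer: 5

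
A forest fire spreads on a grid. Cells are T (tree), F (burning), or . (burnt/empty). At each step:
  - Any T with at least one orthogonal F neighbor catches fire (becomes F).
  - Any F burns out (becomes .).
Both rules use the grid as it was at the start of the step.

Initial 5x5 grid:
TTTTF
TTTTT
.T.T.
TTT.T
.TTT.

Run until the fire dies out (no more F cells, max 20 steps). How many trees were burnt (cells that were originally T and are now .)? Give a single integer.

Answer: 17

Derivation:
Step 1: +2 fires, +1 burnt (F count now 2)
Step 2: +2 fires, +2 burnt (F count now 2)
Step 3: +3 fires, +2 burnt (F count now 3)
Step 4: +2 fires, +3 burnt (F count now 2)
Step 5: +2 fires, +2 burnt (F count now 2)
Step 6: +1 fires, +2 burnt (F count now 1)
Step 7: +3 fires, +1 burnt (F count now 3)
Step 8: +1 fires, +3 burnt (F count now 1)
Step 9: +1 fires, +1 burnt (F count now 1)
Step 10: +0 fires, +1 burnt (F count now 0)
Fire out after step 10
Initially T: 18, now '.': 24
Total burnt (originally-T cells now '.'): 17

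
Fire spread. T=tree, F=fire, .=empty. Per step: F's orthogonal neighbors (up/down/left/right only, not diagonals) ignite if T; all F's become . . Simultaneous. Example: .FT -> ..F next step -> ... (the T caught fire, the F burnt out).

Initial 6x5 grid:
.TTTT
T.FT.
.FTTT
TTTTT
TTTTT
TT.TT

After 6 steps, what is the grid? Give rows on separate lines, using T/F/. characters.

Step 1: 4 trees catch fire, 2 burn out
  .TFTT
  T..F.
  ..FTT
  TFTTT
  TTTTT
  TT.TT
Step 2: 6 trees catch fire, 4 burn out
  .F.FT
  T....
  ...FT
  F.FTT
  TFTTT
  TT.TT
Step 3: 6 trees catch fire, 6 burn out
  ....F
  T....
  ....F
  ...FT
  F.FTT
  TF.TT
Step 4: 3 trees catch fire, 6 burn out
  .....
  T....
  .....
  ....F
  ...FT
  F..TT
Step 5: 2 trees catch fire, 3 burn out
  .....
  T....
  .....
  .....
  ....F
  ...FT
Step 6: 1 trees catch fire, 2 burn out
  .....
  T....
  .....
  .....
  .....
  ....F

.....
T....
.....
.....
.....
....F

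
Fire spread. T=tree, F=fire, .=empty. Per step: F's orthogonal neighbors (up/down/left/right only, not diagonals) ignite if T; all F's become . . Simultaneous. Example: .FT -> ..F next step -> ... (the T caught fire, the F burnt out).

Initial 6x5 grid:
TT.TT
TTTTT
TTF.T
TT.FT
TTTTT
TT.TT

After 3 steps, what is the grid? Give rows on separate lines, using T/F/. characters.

Step 1: 4 trees catch fire, 2 burn out
  TT.TT
  TTFTT
  TF..T
  TT..F
  TTTFT
  TT.TT
Step 2: 8 trees catch fire, 4 burn out
  TT.TT
  TF.FT
  F...F
  TF...
  TTF.F
  TT.FT
Step 3: 7 trees catch fire, 8 burn out
  TF.FT
  F...F
  .....
  F....
  TF...
  TT..F

TF.FT
F...F
.....
F....
TF...
TT..F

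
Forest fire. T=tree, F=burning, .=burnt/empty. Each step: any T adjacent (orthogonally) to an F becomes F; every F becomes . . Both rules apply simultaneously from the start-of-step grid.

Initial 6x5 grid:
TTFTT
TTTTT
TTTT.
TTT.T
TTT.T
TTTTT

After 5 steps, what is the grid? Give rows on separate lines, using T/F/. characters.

Step 1: 3 trees catch fire, 1 burn out
  TF.FT
  TTFTT
  TTTT.
  TTT.T
  TTT.T
  TTTTT
Step 2: 5 trees catch fire, 3 burn out
  F...F
  TF.FT
  TTFT.
  TTT.T
  TTT.T
  TTTTT
Step 3: 5 trees catch fire, 5 burn out
  .....
  F...F
  TF.F.
  TTF.T
  TTT.T
  TTTTT
Step 4: 3 trees catch fire, 5 burn out
  .....
  .....
  F....
  TF..T
  TTF.T
  TTTTT
Step 5: 3 trees catch fire, 3 burn out
  .....
  .....
  .....
  F...T
  TF..T
  TTFTT

.....
.....
.....
F...T
TF..T
TTFTT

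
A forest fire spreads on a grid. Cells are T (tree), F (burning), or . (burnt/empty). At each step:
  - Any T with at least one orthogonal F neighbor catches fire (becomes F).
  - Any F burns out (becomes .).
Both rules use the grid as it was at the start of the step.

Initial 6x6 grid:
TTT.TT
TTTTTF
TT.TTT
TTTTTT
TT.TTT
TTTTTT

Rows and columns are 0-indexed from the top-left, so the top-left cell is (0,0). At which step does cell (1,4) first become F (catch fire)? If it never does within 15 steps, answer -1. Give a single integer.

Step 1: cell (1,4)='F' (+3 fires, +1 burnt)
  -> target ignites at step 1
Step 2: cell (1,4)='.' (+4 fires, +3 burnt)
Step 3: cell (1,4)='.' (+4 fires, +4 burnt)
Step 4: cell (1,4)='.' (+5 fires, +4 burnt)
Step 5: cell (1,4)='.' (+6 fires, +5 burnt)
Step 6: cell (1,4)='.' (+4 fires, +6 burnt)
Step 7: cell (1,4)='.' (+3 fires, +4 burnt)
Step 8: cell (1,4)='.' (+2 fires, +3 burnt)
Step 9: cell (1,4)='.' (+1 fires, +2 burnt)
Step 10: cell (1,4)='.' (+0 fires, +1 burnt)
  fire out at step 10

1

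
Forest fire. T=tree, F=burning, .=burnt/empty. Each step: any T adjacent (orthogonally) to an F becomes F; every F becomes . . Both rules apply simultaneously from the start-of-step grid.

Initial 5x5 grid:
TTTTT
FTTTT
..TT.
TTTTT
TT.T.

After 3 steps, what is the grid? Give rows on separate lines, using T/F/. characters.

Step 1: 2 trees catch fire, 1 burn out
  FTTTT
  .FTTT
  ..TT.
  TTTTT
  TT.T.
Step 2: 2 trees catch fire, 2 burn out
  .FTTT
  ..FTT
  ..TT.
  TTTTT
  TT.T.
Step 3: 3 trees catch fire, 2 burn out
  ..FTT
  ...FT
  ..FT.
  TTTTT
  TT.T.

..FTT
...FT
..FT.
TTTTT
TT.T.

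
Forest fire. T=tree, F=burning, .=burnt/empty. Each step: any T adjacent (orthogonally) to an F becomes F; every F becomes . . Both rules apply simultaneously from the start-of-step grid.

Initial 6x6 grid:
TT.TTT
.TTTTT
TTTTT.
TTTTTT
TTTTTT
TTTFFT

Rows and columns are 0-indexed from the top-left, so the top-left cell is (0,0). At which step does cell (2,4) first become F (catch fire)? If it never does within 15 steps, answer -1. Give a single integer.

Step 1: cell (2,4)='T' (+4 fires, +2 burnt)
Step 2: cell (2,4)='T' (+5 fires, +4 burnt)
Step 3: cell (2,4)='F' (+6 fires, +5 burnt)
  -> target ignites at step 3
Step 4: cell (2,4)='.' (+5 fires, +6 burnt)
Step 5: cell (2,4)='.' (+6 fires, +5 burnt)
Step 6: cell (2,4)='.' (+3 fires, +6 burnt)
Step 7: cell (2,4)='.' (+1 fires, +3 burnt)
Step 8: cell (2,4)='.' (+1 fires, +1 burnt)
Step 9: cell (2,4)='.' (+0 fires, +1 burnt)
  fire out at step 9

3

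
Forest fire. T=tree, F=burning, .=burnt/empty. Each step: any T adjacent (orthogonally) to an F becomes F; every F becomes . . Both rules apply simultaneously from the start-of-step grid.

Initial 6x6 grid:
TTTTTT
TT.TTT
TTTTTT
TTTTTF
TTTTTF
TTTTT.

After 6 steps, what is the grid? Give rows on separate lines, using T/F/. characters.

Step 1: 3 trees catch fire, 2 burn out
  TTTTTT
  TT.TTT
  TTTTTF
  TTTTF.
  TTTTF.
  TTTTT.
Step 2: 5 trees catch fire, 3 burn out
  TTTTTT
  TT.TTF
  TTTTF.
  TTTF..
  TTTF..
  TTTTF.
Step 3: 6 trees catch fire, 5 burn out
  TTTTTF
  TT.TF.
  TTTF..
  TTF...
  TTF...
  TTTF..
Step 4: 6 trees catch fire, 6 burn out
  TTTTF.
  TT.F..
  TTF...
  TF....
  TF....
  TTF...
Step 5: 5 trees catch fire, 6 burn out
  TTTF..
  TT....
  TF....
  F.....
  F.....
  TF....
Step 6: 4 trees catch fire, 5 burn out
  TTF...
  TF....
  F.....
  ......
  ......
  F.....

TTF...
TF....
F.....
......
......
F.....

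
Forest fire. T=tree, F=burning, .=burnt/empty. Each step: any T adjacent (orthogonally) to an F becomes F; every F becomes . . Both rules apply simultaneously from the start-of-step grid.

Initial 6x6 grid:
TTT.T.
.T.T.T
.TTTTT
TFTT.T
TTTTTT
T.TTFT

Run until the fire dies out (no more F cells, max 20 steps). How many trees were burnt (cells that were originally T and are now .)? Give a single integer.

Step 1: +7 fires, +2 burnt (F count now 7)
Step 2: +8 fires, +7 burnt (F count now 8)
Step 3: +4 fires, +8 burnt (F count now 4)
Step 4: +5 fires, +4 burnt (F count now 5)
Step 5: +1 fires, +5 burnt (F count now 1)
Step 6: +0 fires, +1 burnt (F count now 0)
Fire out after step 6
Initially T: 26, now '.': 35
Total burnt (originally-T cells now '.'): 25

Answer: 25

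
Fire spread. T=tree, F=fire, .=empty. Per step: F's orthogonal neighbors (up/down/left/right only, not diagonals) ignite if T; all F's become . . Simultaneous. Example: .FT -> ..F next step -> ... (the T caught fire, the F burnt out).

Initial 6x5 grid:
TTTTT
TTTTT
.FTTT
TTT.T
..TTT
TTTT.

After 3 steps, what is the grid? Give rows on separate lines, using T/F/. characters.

Step 1: 3 trees catch fire, 1 burn out
  TTTTT
  TFTTT
  ..FTT
  TFT.T
  ..TTT
  TTTT.
Step 2: 6 trees catch fire, 3 burn out
  TFTTT
  F.FTT
  ...FT
  F.F.T
  ..TTT
  TTTT.
Step 3: 5 trees catch fire, 6 burn out
  F.FTT
  ...FT
  ....F
  ....T
  ..FTT
  TTTT.

F.FTT
...FT
....F
....T
..FTT
TTTT.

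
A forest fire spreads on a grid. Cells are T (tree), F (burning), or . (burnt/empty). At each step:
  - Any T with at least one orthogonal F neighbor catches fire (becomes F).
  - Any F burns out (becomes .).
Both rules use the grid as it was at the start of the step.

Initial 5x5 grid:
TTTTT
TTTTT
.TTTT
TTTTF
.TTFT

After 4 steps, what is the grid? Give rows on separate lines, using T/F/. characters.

Step 1: 4 trees catch fire, 2 burn out
  TTTTT
  TTTTT
  .TTTF
  TTTF.
  .TF.F
Step 2: 4 trees catch fire, 4 burn out
  TTTTT
  TTTTF
  .TTF.
  TTF..
  .F...
Step 3: 4 trees catch fire, 4 burn out
  TTTTF
  TTTF.
  .TF..
  TF...
  .....
Step 4: 4 trees catch fire, 4 burn out
  TTTF.
  TTF..
  .F...
  F....
  .....

TTTF.
TTF..
.F...
F....
.....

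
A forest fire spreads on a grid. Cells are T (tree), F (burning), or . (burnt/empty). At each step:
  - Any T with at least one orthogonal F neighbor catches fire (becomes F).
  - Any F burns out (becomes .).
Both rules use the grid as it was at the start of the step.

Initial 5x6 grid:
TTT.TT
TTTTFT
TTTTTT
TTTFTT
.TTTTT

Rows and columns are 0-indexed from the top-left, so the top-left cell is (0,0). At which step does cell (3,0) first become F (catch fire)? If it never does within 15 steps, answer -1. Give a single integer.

Step 1: cell (3,0)='T' (+8 fires, +2 burnt)
Step 2: cell (3,0)='T' (+8 fires, +8 burnt)
Step 3: cell (3,0)='F' (+6 fires, +8 burnt)
  -> target ignites at step 3
Step 4: cell (3,0)='.' (+3 fires, +6 burnt)
Step 5: cell (3,0)='.' (+1 fires, +3 burnt)
Step 6: cell (3,0)='.' (+0 fires, +1 burnt)
  fire out at step 6

3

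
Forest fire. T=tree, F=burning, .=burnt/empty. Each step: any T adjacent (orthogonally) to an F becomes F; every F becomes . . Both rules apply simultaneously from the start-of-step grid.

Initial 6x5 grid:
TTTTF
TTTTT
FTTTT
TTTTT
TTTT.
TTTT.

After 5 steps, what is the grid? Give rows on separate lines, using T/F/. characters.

Step 1: 5 trees catch fire, 2 burn out
  TTTF.
  FTTTF
  .FTTT
  FTTTT
  TTTT.
  TTTT.
Step 2: 8 trees catch fire, 5 burn out
  FTF..
  .FTF.
  ..FTF
  .FTTT
  FTTT.
  TTTT.
Step 3: 7 trees catch fire, 8 burn out
  .F...
  ..F..
  ...F.
  ..FTF
  .FTT.
  FTTT.
Step 4: 3 trees catch fire, 7 burn out
  .....
  .....
  .....
  ...F.
  ..FT.
  .FTT.
Step 5: 2 trees catch fire, 3 burn out
  .....
  .....
  .....
  .....
  ...F.
  ..FT.

.....
.....
.....
.....
...F.
..FT.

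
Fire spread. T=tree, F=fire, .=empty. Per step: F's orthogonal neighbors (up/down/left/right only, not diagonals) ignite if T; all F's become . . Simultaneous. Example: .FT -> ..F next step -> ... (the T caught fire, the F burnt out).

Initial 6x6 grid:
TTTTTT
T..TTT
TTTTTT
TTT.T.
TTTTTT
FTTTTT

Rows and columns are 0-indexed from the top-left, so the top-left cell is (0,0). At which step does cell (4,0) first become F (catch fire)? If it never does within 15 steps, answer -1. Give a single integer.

Step 1: cell (4,0)='F' (+2 fires, +1 burnt)
  -> target ignites at step 1
Step 2: cell (4,0)='.' (+3 fires, +2 burnt)
Step 3: cell (4,0)='.' (+4 fires, +3 burnt)
Step 4: cell (4,0)='.' (+5 fires, +4 burnt)
Step 5: cell (4,0)='.' (+4 fires, +5 burnt)
Step 6: cell (4,0)='.' (+4 fires, +4 burnt)
Step 7: cell (4,0)='.' (+3 fires, +4 burnt)
Step 8: cell (4,0)='.' (+3 fires, +3 burnt)
Step 9: cell (4,0)='.' (+2 fires, +3 burnt)
Step 10: cell (4,0)='.' (+1 fires, +2 burnt)
Step 11: cell (4,0)='.' (+0 fires, +1 burnt)
  fire out at step 11

1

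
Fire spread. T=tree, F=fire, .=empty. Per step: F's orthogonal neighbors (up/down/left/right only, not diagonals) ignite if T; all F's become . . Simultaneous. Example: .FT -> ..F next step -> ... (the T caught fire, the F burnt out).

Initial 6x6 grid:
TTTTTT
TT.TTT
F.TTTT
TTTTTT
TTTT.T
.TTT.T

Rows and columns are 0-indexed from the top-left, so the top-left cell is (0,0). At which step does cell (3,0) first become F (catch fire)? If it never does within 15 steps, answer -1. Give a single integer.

Step 1: cell (3,0)='F' (+2 fires, +1 burnt)
  -> target ignites at step 1
Step 2: cell (3,0)='.' (+4 fires, +2 burnt)
Step 3: cell (3,0)='.' (+3 fires, +4 burnt)
Step 4: cell (3,0)='.' (+5 fires, +3 burnt)
Step 5: cell (3,0)='.' (+5 fires, +5 burnt)
Step 6: cell (3,0)='.' (+5 fires, +5 burnt)
Step 7: cell (3,0)='.' (+4 fires, +5 burnt)
Step 8: cell (3,0)='.' (+2 fires, +4 burnt)
Step 9: cell (3,0)='.' (+0 fires, +2 burnt)
  fire out at step 9

1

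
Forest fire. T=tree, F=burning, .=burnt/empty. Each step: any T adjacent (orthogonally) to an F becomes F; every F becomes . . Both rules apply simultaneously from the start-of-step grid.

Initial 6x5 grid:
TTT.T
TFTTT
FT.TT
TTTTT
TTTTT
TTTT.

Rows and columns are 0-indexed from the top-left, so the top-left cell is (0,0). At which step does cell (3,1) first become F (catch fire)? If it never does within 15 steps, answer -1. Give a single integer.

Step 1: cell (3,1)='T' (+5 fires, +2 burnt)
Step 2: cell (3,1)='F' (+5 fires, +5 burnt)
  -> target ignites at step 2
Step 3: cell (3,1)='.' (+5 fires, +5 burnt)
Step 4: cell (3,1)='.' (+5 fires, +5 burnt)
Step 5: cell (3,1)='.' (+3 fires, +5 burnt)
Step 6: cell (3,1)='.' (+2 fires, +3 burnt)
Step 7: cell (3,1)='.' (+0 fires, +2 burnt)
  fire out at step 7

2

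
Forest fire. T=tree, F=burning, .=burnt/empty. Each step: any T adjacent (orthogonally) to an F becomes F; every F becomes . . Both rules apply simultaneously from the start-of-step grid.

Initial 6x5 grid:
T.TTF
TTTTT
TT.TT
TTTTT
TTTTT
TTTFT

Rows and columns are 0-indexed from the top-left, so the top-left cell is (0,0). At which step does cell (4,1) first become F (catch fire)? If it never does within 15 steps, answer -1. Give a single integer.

Step 1: cell (4,1)='T' (+5 fires, +2 burnt)
Step 2: cell (4,1)='T' (+7 fires, +5 burnt)
Step 3: cell (4,1)='F' (+6 fires, +7 burnt)
  -> target ignites at step 3
Step 4: cell (4,1)='.' (+3 fires, +6 burnt)
Step 5: cell (4,1)='.' (+3 fires, +3 burnt)
Step 6: cell (4,1)='.' (+2 fires, +3 burnt)
Step 7: cell (4,1)='.' (+0 fires, +2 burnt)
  fire out at step 7

3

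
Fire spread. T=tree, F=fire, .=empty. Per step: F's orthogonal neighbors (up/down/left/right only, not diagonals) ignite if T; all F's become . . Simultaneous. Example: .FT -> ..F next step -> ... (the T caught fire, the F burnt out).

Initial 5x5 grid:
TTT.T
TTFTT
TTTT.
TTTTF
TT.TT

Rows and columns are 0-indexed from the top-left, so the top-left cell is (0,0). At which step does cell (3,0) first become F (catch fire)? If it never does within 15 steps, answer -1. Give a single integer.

Step 1: cell (3,0)='T' (+6 fires, +2 burnt)
Step 2: cell (3,0)='T' (+7 fires, +6 burnt)
Step 3: cell (3,0)='T' (+4 fires, +7 burnt)
Step 4: cell (3,0)='F' (+2 fires, +4 burnt)
  -> target ignites at step 4
Step 5: cell (3,0)='.' (+1 fires, +2 burnt)
Step 6: cell (3,0)='.' (+0 fires, +1 burnt)
  fire out at step 6

4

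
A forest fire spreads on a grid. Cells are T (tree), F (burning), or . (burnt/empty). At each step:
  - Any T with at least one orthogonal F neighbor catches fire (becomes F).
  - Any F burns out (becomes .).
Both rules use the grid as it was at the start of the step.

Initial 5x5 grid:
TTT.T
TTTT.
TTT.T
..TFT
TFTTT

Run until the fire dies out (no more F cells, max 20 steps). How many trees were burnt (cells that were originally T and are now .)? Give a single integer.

Step 1: +5 fires, +2 burnt (F count now 5)
Step 2: +3 fires, +5 burnt (F count now 3)
Step 3: +2 fires, +3 burnt (F count now 2)
Step 4: +4 fires, +2 burnt (F count now 4)
Step 5: +2 fires, +4 burnt (F count now 2)
Step 6: +1 fires, +2 burnt (F count now 1)
Step 7: +0 fires, +1 burnt (F count now 0)
Fire out after step 7
Initially T: 18, now '.': 24
Total burnt (originally-T cells now '.'): 17

Answer: 17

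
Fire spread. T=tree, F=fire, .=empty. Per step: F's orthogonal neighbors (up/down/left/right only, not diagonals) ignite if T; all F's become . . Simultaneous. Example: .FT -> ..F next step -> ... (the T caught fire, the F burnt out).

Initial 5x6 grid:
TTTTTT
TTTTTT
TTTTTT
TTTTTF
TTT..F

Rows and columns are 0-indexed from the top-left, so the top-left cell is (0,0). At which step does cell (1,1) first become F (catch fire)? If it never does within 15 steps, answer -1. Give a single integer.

Step 1: cell (1,1)='T' (+2 fires, +2 burnt)
Step 2: cell (1,1)='T' (+3 fires, +2 burnt)
Step 3: cell (1,1)='T' (+4 fires, +3 burnt)
Step 4: cell (1,1)='T' (+5 fires, +4 burnt)
Step 5: cell (1,1)='T' (+5 fires, +5 burnt)
Step 6: cell (1,1)='F' (+4 fires, +5 burnt)
  -> target ignites at step 6
Step 7: cell (1,1)='.' (+2 fires, +4 burnt)
Step 8: cell (1,1)='.' (+1 fires, +2 burnt)
Step 9: cell (1,1)='.' (+0 fires, +1 burnt)
  fire out at step 9

6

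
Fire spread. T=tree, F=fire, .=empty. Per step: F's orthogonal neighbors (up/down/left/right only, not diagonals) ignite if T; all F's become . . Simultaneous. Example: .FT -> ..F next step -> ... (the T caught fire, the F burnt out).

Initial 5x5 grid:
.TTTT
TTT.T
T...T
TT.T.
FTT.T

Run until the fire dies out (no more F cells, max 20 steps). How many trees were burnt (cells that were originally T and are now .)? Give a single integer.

Answer: 14

Derivation:
Step 1: +2 fires, +1 burnt (F count now 2)
Step 2: +3 fires, +2 burnt (F count now 3)
Step 3: +1 fires, +3 burnt (F count now 1)
Step 4: +1 fires, +1 burnt (F count now 1)
Step 5: +2 fires, +1 burnt (F count now 2)
Step 6: +1 fires, +2 burnt (F count now 1)
Step 7: +1 fires, +1 burnt (F count now 1)
Step 8: +1 fires, +1 burnt (F count now 1)
Step 9: +1 fires, +1 burnt (F count now 1)
Step 10: +1 fires, +1 burnt (F count now 1)
Step 11: +0 fires, +1 burnt (F count now 0)
Fire out after step 11
Initially T: 16, now '.': 23
Total burnt (originally-T cells now '.'): 14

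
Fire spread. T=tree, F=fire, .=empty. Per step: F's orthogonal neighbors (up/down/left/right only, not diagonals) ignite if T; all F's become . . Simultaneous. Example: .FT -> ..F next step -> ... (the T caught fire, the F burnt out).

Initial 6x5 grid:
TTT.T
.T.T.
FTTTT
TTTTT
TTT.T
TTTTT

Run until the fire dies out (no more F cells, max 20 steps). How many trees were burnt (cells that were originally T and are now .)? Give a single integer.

Step 1: +2 fires, +1 burnt (F count now 2)
Step 2: +4 fires, +2 burnt (F count now 4)
Step 3: +5 fires, +4 burnt (F count now 5)
Step 4: +7 fires, +5 burnt (F count now 7)
Step 5: +2 fires, +7 burnt (F count now 2)
Step 6: +2 fires, +2 burnt (F count now 2)
Step 7: +1 fires, +2 burnt (F count now 1)
Step 8: +0 fires, +1 burnt (F count now 0)
Fire out after step 8
Initially T: 24, now '.': 29
Total burnt (originally-T cells now '.'): 23

Answer: 23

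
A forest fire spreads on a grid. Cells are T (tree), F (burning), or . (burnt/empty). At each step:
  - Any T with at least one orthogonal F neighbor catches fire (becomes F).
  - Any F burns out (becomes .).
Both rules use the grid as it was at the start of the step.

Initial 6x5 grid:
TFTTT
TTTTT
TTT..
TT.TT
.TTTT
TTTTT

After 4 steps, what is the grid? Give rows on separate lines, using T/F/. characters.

Step 1: 3 trees catch fire, 1 burn out
  F.FTT
  TFTTT
  TTT..
  TT.TT
  .TTTT
  TTTTT
Step 2: 4 trees catch fire, 3 burn out
  ...FT
  F.FTT
  TFT..
  TT.TT
  .TTTT
  TTTTT
Step 3: 5 trees catch fire, 4 burn out
  ....F
  ...FT
  F.F..
  TF.TT
  .TTTT
  TTTTT
Step 4: 3 trees catch fire, 5 burn out
  .....
  ....F
  .....
  F..TT
  .FTTT
  TTTTT

.....
....F
.....
F..TT
.FTTT
TTTTT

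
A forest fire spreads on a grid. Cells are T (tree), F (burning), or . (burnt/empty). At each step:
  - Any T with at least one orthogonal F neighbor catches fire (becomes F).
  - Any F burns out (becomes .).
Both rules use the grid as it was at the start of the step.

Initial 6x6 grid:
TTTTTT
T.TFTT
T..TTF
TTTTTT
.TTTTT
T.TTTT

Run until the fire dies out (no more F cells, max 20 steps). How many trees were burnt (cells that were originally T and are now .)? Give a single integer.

Answer: 28

Derivation:
Step 1: +7 fires, +2 burnt (F count now 7)
Step 2: +6 fires, +7 burnt (F count now 6)
Step 3: +5 fires, +6 burnt (F count now 5)
Step 4: +5 fires, +5 burnt (F count now 5)
Step 5: +4 fires, +5 burnt (F count now 4)
Step 6: +1 fires, +4 burnt (F count now 1)
Step 7: +0 fires, +1 burnt (F count now 0)
Fire out after step 7
Initially T: 29, now '.': 35
Total burnt (originally-T cells now '.'): 28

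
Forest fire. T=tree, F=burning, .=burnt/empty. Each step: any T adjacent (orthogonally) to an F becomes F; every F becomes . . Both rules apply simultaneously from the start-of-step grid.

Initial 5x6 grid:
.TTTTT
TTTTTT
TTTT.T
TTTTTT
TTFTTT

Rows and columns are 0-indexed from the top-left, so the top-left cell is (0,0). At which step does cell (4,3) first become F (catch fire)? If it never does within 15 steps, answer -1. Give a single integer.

Step 1: cell (4,3)='F' (+3 fires, +1 burnt)
  -> target ignites at step 1
Step 2: cell (4,3)='.' (+5 fires, +3 burnt)
Step 3: cell (4,3)='.' (+6 fires, +5 burnt)
Step 4: cell (4,3)='.' (+5 fires, +6 burnt)
Step 5: cell (4,3)='.' (+5 fires, +5 burnt)
Step 6: cell (4,3)='.' (+2 fires, +5 burnt)
Step 7: cell (4,3)='.' (+1 fires, +2 burnt)
Step 8: cell (4,3)='.' (+0 fires, +1 burnt)
  fire out at step 8

1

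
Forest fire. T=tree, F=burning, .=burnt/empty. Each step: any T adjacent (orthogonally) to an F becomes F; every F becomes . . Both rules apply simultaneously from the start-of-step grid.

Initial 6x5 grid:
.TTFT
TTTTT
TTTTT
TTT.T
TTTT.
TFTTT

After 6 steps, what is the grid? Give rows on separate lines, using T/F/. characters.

Step 1: 6 trees catch fire, 2 burn out
  .TF.F
  TTTFT
  TTTTT
  TTT.T
  TFTT.
  F.FTT
Step 2: 8 trees catch fire, 6 burn out
  .F...
  TTF.F
  TTTFT
  TFT.T
  F.FT.
  ...FT
Step 3: 8 trees catch fire, 8 burn out
  .....
  TF...
  TFF.F
  F.F.T
  ...F.
  ....F
Step 4: 3 trees catch fire, 8 burn out
  .....
  F....
  F....
  ....F
  .....
  .....
Step 5: 0 trees catch fire, 3 burn out
  .....
  .....
  .....
  .....
  .....
  .....
Step 6: 0 trees catch fire, 0 burn out
  .....
  .....
  .....
  .....
  .....
  .....

.....
.....
.....
.....
.....
.....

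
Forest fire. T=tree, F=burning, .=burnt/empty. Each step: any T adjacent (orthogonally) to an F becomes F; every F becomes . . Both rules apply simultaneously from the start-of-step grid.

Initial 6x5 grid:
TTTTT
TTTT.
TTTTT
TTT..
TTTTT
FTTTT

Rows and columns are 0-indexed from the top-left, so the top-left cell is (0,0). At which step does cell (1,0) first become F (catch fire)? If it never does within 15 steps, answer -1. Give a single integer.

Step 1: cell (1,0)='T' (+2 fires, +1 burnt)
Step 2: cell (1,0)='T' (+3 fires, +2 burnt)
Step 3: cell (1,0)='T' (+4 fires, +3 burnt)
Step 4: cell (1,0)='F' (+5 fires, +4 burnt)
  -> target ignites at step 4
Step 5: cell (1,0)='.' (+4 fires, +5 burnt)
Step 6: cell (1,0)='.' (+3 fires, +4 burnt)
Step 7: cell (1,0)='.' (+3 fires, +3 burnt)
Step 8: cell (1,0)='.' (+1 fires, +3 burnt)
Step 9: cell (1,0)='.' (+1 fires, +1 burnt)
Step 10: cell (1,0)='.' (+0 fires, +1 burnt)
  fire out at step 10

4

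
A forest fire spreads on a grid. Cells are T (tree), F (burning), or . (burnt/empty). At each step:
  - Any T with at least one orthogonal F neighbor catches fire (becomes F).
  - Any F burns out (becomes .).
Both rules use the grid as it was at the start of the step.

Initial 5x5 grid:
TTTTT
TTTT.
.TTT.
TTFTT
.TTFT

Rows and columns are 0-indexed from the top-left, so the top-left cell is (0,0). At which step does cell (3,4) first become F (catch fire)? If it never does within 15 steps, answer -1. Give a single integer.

Step 1: cell (3,4)='T' (+5 fires, +2 burnt)
Step 2: cell (3,4)='F' (+6 fires, +5 burnt)
  -> target ignites at step 2
Step 3: cell (3,4)='.' (+3 fires, +6 burnt)
Step 4: cell (3,4)='.' (+3 fires, +3 burnt)
Step 5: cell (3,4)='.' (+2 fires, +3 burnt)
Step 6: cell (3,4)='.' (+0 fires, +2 burnt)
  fire out at step 6

2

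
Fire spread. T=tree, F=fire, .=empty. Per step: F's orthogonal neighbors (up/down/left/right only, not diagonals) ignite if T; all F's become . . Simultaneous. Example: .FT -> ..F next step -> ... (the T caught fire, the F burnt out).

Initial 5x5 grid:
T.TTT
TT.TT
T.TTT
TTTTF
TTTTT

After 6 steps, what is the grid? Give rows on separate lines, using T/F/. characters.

Step 1: 3 trees catch fire, 1 burn out
  T.TTT
  TT.TT
  T.TTF
  TTTF.
  TTTTF
Step 2: 4 trees catch fire, 3 burn out
  T.TTT
  TT.TF
  T.TF.
  TTF..
  TTTF.
Step 3: 5 trees catch fire, 4 burn out
  T.TTF
  TT.F.
  T.F..
  TF...
  TTF..
Step 4: 3 trees catch fire, 5 burn out
  T.TF.
  TT...
  T....
  F....
  TF...
Step 5: 3 trees catch fire, 3 burn out
  T.F..
  TT...
  F....
  .....
  F....
Step 6: 1 trees catch fire, 3 burn out
  T....
  FT...
  .....
  .....
  .....

T....
FT...
.....
.....
.....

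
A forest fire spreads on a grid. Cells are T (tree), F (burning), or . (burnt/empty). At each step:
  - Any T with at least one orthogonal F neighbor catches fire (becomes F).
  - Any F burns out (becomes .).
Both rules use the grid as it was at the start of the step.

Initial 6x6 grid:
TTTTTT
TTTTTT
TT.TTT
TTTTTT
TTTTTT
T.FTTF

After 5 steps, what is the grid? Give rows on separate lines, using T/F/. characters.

Step 1: 4 trees catch fire, 2 burn out
  TTTTTT
  TTTTTT
  TT.TTT
  TTTTTT
  TTFTTF
  T..FF.
Step 2: 5 trees catch fire, 4 burn out
  TTTTTT
  TTTTTT
  TT.TTT
  TTFTTF
  TF.FF.
  T.....
Step 3: 5 trees catch fire, 5 burn out
  TTTTTT
  TTTTTT
  TT.TTF
  TF.FF.
  F.....
  T.....
Step 4: 6 trees catch fire, 5 burn out
  TTTTTT
  TTTTTF
  TF.FF.
  F.....
  ......
  F.....
Step 5: 5 trees catch fire, 6 burn out
  TTTTTF
  TFTFF.
  F.....
  ......
  ......
  ......

TTTTTF
TFTFF.
F.....
......
......
......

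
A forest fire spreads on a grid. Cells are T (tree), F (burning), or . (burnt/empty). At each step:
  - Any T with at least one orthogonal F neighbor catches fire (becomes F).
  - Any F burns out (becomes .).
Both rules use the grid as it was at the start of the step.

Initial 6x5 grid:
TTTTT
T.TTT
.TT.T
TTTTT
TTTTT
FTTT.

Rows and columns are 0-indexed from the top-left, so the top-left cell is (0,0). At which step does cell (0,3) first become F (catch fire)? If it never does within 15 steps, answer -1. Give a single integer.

Step 1: cell (0,3)='T' (+2 fires, +1 burnt)
Step 2: cell (0,3)='T' (+3 fires, +2 burnt)
Step 3: cell (0,3)='T' (+3 fires, +3 burnt)
Step 4: cell (0,3)='T' (+3 fires, +3 burnt)
Step 5: cell (0,3)='T' (+3 fires, +3 burnt)
Step 6: cell (0,3)='T' (+2 fires, +3 burnt)
Step 7: cell (0,3)='T' (+3 fires, +2 burnt)
Step 8: cell (0,3)='F' (+3 fires, +3 burnt)
  -> target ignites at step 8
Step 9: cell (0,3)='.' (+2 fires, +3 burnt)
Step 10: cell (0,3)='.' (+1 fires, +2 burnt)
Step 11: cell (0,3)='.' (+0 fires, +1 burnt)
  fire out at step 11

8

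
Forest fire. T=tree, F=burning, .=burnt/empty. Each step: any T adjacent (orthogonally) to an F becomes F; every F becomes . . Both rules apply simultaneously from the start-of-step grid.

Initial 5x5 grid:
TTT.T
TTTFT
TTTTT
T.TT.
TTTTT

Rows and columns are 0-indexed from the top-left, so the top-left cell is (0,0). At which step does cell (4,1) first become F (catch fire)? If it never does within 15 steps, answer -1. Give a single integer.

Step 1: cell (4,1)='T' (+3 fires, +1 burnt)
Step 2: cell (4,1)='T' (+6 fires, +3 burnt)
Step 3: cell (4,1)='T' (+5 fires, +6 burnt)
Step 4: cell (4,1)='T' (+4 fires, +5 burnt)
Step 5: cell (4,1)='F' (+2 fires, +4 burnt)
  -> target ignites at step 5
Step 6: cell (4,1)='.' (+1 fires, +2 burnt)
Step 7: cell (4,1)='.' (+0 fires, +1 burnt)
  fire out at step 7

5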